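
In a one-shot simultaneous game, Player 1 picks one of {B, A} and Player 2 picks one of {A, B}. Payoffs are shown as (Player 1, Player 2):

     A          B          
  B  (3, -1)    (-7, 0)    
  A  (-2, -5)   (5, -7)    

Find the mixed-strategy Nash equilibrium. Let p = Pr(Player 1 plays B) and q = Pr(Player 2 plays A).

p = 2/3, q = 12/17

Player 2's indifference between A and B determines Player 1's mixing probability p:
  Player 2's payoff to A: p·(-1) + (1−p)·(-5) = 4p - 5
  Player 2's payoff to B: p·0 + (1−p)·(-7) = 7p - 7
  4p - 5 = 7p - 7  ⇒  -3p = -2  ⇒  p = 2/3.
For Player 1 to be willing to mix, Player 1 must be indifferent between B and A, which pins down Player 2's mix.
  Player 1's payoff from B: q·3 + (1−q)·(-7) = 10q - 7
  Player 1's payoff from A: q·(-2) + (1−q)·5 = -7q + 5
  10q - 7 = -7q + 5  ⇒  17q = 12  ⇒  q = 12/17.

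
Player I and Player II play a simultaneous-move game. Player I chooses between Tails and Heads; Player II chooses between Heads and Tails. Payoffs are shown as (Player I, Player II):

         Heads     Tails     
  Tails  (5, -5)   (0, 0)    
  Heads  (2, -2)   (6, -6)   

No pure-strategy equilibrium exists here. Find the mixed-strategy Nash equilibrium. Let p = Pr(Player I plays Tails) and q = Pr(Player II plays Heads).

For Player II to be willing to mix, Player II must be indifferent between Heads and Tails, which pins down Player I's mix.
  Player II's expected payoff from Heads: p·(-5) + (1−p)·(-2) = -3p - 2
  Player II's expected payoff from Tails: p·0 + (1−p)·(-6) = 6p - 6
  -3p - 2 = 6p - 6  ⇒  -9p = -4  ⇒  p = 4/9.
Player II's mix must leave Player I indifferent between Tails and Heads.
  Player I's payoff from Tails: q·5 + (1−q)·0 = 5q
  Player I's payoff from Heads: q·2 + (1−q)·6 = -4q + 6
  5q = -4q + 6  ⇒  9q = 6  ⇒  q = 2/3.

p = 4/9, q = 2/3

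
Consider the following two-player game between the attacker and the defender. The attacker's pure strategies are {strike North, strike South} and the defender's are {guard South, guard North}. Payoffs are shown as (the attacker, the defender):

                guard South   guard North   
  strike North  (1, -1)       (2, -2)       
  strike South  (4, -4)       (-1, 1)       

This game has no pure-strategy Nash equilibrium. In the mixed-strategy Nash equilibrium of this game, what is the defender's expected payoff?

For the defender to be willing to mix, the defender must be indifferent between guard South and guard North, which pins down the attacker's mix.
  the defender's payoff to guard South: p·(-1) + (1−p)·(-4) = 3p - 4
  the defender's payoff to guard North: p·(-2) + (1−p)·1 = -3p + 1
  3p - 4 = -3p + 1  ⇒  6p = 5  ⇒  p = 5/6.
At equilibrium the defender is indifferent across columns, so the defender's payoff equals the payoff from guard South: (5/6)·(-1) + (1/6)·(-4) = -3/2.

-3/2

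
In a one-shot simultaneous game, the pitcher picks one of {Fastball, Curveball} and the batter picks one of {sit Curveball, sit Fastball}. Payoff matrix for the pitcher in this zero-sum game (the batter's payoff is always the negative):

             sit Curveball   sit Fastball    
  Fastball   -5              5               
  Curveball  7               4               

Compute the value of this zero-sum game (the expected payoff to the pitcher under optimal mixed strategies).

v = 55/13

Set the pitcher's expected payoff from Fastball equal to that from Curveball:
  the pitcher's payoff to Fastball: q·(-5) + (1−q)·5 = -10q + 5
  the pitcher's payoff to Curveball: q·7 + (1−q)·4 = 3q + 4
  -10q + 5 = 3q + 4  ⇒  -13q = -1  ⇒  q = 1/13.
The value is the pitcher's expected payoff against this mix (using Fastball): (1/13)·(-5) + (12/13)·5 = 55/13.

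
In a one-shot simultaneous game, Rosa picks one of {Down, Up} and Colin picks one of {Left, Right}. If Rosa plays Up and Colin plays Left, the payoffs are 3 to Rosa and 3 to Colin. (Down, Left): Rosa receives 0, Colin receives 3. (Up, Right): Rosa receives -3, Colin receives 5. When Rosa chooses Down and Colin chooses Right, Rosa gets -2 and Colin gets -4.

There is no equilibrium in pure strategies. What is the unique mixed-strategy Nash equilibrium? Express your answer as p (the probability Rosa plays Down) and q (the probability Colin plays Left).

p = 2/9, q = 1/4

Colin's indifference between Left and Right determines Rosa's mixing probability p:
  Colin's expected payoff from Left: p·3 + (1−p)·3 = 3
  Colin's expected payoff from Right: p·(-4) + (1−p)·5 = -9p + 5
  3 = -9p + 5  ⇒  9p = 2  ⇒  p = 2/9.
Set Rosa's expected payoff from Down equal to that from Up:
  Rosa's payoff from Down: q·0 + (1−q)·(-2) = 2q - 2
  Rosa's payoff from Up: q·3 + (1−q)·(-3) = 6q - 3
  2q - 2 = 6q - 3  ⇒  -4q = -1  ⇒  q = 1/4.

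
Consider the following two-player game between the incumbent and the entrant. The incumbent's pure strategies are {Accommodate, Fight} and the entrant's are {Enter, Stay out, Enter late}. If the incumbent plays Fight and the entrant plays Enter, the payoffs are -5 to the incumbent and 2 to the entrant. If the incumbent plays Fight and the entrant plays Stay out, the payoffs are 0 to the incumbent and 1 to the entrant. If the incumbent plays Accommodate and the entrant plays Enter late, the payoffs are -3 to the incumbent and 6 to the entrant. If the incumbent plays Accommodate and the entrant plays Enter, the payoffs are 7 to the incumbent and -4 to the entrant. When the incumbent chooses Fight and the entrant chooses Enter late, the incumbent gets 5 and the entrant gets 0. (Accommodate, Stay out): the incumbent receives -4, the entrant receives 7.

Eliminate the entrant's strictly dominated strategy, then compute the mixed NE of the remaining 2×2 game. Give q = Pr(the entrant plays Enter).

q = 1/4

The entrant's strategy Enter late is strictly dominated by Stay out: 7 > 6 and 1 > 0. Eliminate Enter late.
In a mixed equilibrium the incumbent is indifferent between Accommodate and Fight; this condition fixes q.
  the incumbent's payoff to Accommodate: q·7 + (1−q)·(-4) = 11q - 4
  the incumbent's payoff to Fight: q·(-5) + (1−q)·0 = -5q
  11q - 4 = -5q  ⇒  16q = 4  ⇒  q = 1/4.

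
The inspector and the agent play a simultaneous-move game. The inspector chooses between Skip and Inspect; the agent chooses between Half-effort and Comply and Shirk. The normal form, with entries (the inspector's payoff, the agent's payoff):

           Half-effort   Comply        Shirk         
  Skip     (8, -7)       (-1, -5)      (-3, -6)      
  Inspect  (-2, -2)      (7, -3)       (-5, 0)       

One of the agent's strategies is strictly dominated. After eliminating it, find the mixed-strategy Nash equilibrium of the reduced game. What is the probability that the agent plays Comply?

q = 1/5

The agent's strategy Half-effort is strictly dominated by Shirk: -6 > -7 and 0 > -2. Eliminate Half-effort.
The inspector's indifference between Skip and Inspect determines the agent's mixing probability q:
  the inspector's payoff from Skip: q·(-1) + (1−q)·(-3) = 2q - 3
  the inspector's payoff from Inspect: q·7 + (1−q)·(-5) = 12q - 5
  2q - 3 = 12q - 5  ⇒  -10q = -2  ⇒  q = 1/5.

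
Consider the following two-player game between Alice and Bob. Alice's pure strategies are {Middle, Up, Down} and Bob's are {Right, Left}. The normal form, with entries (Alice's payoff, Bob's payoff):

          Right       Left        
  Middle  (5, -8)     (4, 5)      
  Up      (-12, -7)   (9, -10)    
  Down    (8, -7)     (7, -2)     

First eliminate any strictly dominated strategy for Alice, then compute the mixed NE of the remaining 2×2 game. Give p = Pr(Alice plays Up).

Alice's strategy Middle is strictly dominated by Down: 8 > 5 and 7 > 4. Eliminate Middle.
Set Bob's expected payoff from Right equal to that from Left:
  Bob's payoff from Right: p·(-7) + (1−p)·(-7) = -7
  Bob's payoff from Left: p·(-10) + (1−p)·(-2) = -8p - 2
  -7 = -8p - 2  ⇒  8p = 5  ⇒  p = 5/8.

p = 5/8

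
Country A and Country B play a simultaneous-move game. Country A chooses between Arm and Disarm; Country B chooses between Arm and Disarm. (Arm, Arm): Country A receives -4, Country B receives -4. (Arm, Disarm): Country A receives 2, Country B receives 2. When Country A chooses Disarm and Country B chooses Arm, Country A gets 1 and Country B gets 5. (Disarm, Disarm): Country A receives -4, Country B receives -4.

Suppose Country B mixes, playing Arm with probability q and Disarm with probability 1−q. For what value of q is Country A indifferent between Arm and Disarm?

q = 6/11

Country B's mix must leave Country A indifferent between Arm and Disarm.
  Country A's expected payoff from Arm: q·(-4) + (1−q)·2 = -6q + 2
  Country A's expected payoff from Disarm: q·1 + (1−q)·(-4) = 5q - 4
  -6q + 2 = 5q - 4  ⇒  -11q = -6  ⇒  q = 6/11.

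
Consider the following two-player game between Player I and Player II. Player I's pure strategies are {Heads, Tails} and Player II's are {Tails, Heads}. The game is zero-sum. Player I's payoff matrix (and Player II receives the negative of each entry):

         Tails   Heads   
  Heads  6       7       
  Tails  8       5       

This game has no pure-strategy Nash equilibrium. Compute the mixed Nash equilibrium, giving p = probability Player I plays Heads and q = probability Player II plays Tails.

Player II's indifference between Tails and Heads determines Player I's mixing probability p:
  Player II's expected payoff from Tails: p·(-6) + (1−p)·(-8) = 2p - 8
  Player II's expected payoff from Heads: p·(-7) + (1−p)·(-5) = -2p - 5
  2p - 8 = -2p - 5  ⇒  4p = 3  ⇒  p = 3/4.
In a mixed equilibrium Player I is indifferent between Heads and Tails; this condition fixes q.
  Player I's payoff to Heads: q·6 + (1−q)·7 = -q + 7
  Player I's payoff to Tails: q·8 + (1−q)·5 = 3q + 5
  -q + 7 = 3q + 5  ⇒  -4q = -2  ⇒  q = 1/2.

p = 3/4, q = 1/2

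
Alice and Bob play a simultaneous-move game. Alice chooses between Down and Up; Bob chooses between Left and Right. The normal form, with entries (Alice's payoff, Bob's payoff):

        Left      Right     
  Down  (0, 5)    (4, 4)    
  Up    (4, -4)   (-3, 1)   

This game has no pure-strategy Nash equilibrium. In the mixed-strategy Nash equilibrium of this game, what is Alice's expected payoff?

16/11

For Alice to be willing to mix, Alice must be indifferent between Down and Up, which pins down Bob's mix.
  Alice's payoff to Down: q·0 + (1−q)·4 = -4q + 4
  Alice's payoff to Up: q·4 + (1−q)·(-3) = 7q - 3
  -4q + 4 = 7q - 3  ⇒  -11q = -7  ⇒  q = 7/11.
At equilibrium Alice is indifferent across rows, so Alice's payoff equals the payoff from Down: (7/11)·0 + (4/11)·4 = 16/11.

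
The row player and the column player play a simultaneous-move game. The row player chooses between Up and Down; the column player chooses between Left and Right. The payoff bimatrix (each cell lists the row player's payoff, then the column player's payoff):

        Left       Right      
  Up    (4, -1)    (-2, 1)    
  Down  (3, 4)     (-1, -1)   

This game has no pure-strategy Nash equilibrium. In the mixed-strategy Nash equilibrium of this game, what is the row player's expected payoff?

In a mixed equilibrium the row player is indifferent between Up and Down; this condition fixes q.
  the row player's payoff to Up: q·4 + (1−q)·(-2) = 6q - 2
  the row player's payoff to Down: q·3 + (1−q)·(-1) = 4q - 1
  6q - 2 = 4q - 1  ⇒  2q = 1  ⇒  q = 1/2.
At equilibrium the row player is indifferent across rows, so the row player's payoff equals the payoff from Up: (1/2)·4 + (1/2)·(-2) = 1.

1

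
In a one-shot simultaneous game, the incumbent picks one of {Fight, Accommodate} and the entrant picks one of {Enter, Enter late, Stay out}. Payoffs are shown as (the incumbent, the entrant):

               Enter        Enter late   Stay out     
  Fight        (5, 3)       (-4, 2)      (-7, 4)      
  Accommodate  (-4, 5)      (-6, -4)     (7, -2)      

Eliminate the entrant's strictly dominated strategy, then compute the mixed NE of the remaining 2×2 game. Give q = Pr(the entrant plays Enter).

q = 14/23

The entrant's strategy Enter late is strictly dominated by Stay out: 4 > 2 and -2 > -4. Eliminate Enter late.
Set the incumbent's expected payoff from Fight equal to that from Accommodate:
  the incumbent's payoff from Fight: q·5 + (1−q)·(-7) = 12q - 7
  the incumbent's payoff from Accommodate: q·(-4) + (1−q)·7 = -11q + 7
  12q - 7 = -11q + 7  ⇒  23q = 14  ⇒  q = 14/23.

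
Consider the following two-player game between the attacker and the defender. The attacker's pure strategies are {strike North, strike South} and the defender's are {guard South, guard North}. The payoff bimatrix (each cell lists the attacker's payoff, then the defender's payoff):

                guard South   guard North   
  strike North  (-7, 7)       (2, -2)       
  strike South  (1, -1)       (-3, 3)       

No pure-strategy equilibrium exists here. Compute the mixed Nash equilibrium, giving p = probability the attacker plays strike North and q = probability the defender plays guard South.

The defender's indifference between guard South and guard North determines the attacker's mixing probability p:
  the defender's payoff from guard South: p·7 + (1−p)·(-1) = 8p - 1
  the defender's payoff from guard North: p·(-2) + (1−p)·3 = -5p + 3
  8p - 1 = -5p + 3  ⇒  13p = 4  ⇒  p = 4/13.
The attacker's indifference between strike North and strike South determines the defender's mixing probability q:
  the attacker's expected payoff from strike North: q·(-7) + (1−q)·2 = -9q + 2
  the attacker's expected payoff from strike South: q·1 + (1−q)·(-3) = 4q - 3
  -9q + 2 = 4q - 3  ⇒  -13q = -5  ⇒  q = 5/13.

p = 4/13, q = 5/13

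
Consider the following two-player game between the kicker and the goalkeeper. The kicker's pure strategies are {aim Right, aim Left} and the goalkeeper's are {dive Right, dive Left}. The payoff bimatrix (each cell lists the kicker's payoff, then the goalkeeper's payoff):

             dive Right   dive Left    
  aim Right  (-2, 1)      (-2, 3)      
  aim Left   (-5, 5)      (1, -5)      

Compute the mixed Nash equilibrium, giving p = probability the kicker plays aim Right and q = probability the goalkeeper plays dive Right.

p = 5/6, q = 1/2

The goalkeeper's indifference between dive Right and dive Left determines the kicker's mixing probability p:
  the goalkeeper's payoff from dive Right: p·1 + (1−p)·5 = -4p + 5
  the goalkeeper's payoff from dive Left: p·3 + (1−p)·(-5) = 8p - 5
  -4p + 5 = 8p - 5  ⇒  -12p = -10  ⇒  p = 5/6.
The kicker's indifference between aim Right and aim Left determines the goalkeeper's mixing probability q:
  the kicker's payoff to aim Right: q·(-2) + (1−q)·(-2) = -2
  the kicker's payoff to aim Left: q·(-5) + (1−q)·1 = -6q + 1
  -2 = -6q + 1  ⇒  6q = 3  ⇒  q = 1/2.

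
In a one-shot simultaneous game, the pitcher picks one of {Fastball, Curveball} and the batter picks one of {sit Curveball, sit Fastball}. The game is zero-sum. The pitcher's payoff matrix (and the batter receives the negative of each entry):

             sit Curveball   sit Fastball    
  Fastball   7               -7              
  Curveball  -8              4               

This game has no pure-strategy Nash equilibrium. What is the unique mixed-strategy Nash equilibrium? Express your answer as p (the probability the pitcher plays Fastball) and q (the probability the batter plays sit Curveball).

p = 6/13, q = 11/26

For the batter to be willing to mix, the batter must be indifferent between sit Curveball and sit Fastball, which pins down the pitcher's mix.
  the batter's expected payoff from sit Curveball: p·(-7) + (1−p)·8 = -15p + 8
  the batter's expected payoff from sit Fastball: p·7 + (1−p)·(-4) = 11p - 4
  -15p + 8 = 11p - 4  ⇒  -26p = -12  ⇒  p = 6/13.
In a mixed equilibrium the pitcher is indifferent between Fastball and Curveball; this condition fixes q.
  the pitcher's payoff to Fastball: q·7 + (1−q)·(-7) = 14q - 7
  the pitcher's payoff to Curveball: q·(-8) + (1−q)·4 = -12q + 4
  14q - 7 = -12q + 4  ⇒  26q = 11  ⇒  q = 11/26.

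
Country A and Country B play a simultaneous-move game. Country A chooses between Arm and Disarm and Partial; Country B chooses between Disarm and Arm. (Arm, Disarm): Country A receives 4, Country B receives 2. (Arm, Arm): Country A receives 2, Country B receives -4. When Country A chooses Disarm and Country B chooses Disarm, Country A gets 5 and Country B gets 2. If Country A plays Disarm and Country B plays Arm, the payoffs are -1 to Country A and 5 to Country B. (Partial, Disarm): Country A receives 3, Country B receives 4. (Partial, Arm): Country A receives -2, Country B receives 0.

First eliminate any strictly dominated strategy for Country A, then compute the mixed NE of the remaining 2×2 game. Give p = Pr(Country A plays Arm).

p = 1/3

Country A's strategy Partial is strictly dominated by Disarm: 5 > 3 and -1 > -2. Eliminate Partial.
Country A's mix must leave Country B indifferent between Disarm and Arm.
  Country B's payoff from Disarm: p·2 + (1−p)·2 = 2
  Country B's payoff from Arm: p·(-4) + (1−p)·5 = -9p + 5
  2 = -9p + 5  ⇒  9p = 3  ⇒  p = 1/3.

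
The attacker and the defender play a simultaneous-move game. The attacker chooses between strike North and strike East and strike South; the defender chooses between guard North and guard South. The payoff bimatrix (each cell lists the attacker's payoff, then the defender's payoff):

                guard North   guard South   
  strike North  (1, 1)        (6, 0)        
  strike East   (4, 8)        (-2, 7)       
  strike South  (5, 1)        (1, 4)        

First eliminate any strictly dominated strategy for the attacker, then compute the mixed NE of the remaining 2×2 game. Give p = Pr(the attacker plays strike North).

The attacker's strategy strike East is strictly dominated by strike South: 5 > 4 and 1 > -2. Eliminate strike East.
For the defender to be willing to mix, the defender must be indifferent between guard North and guard South, which pins down the attacker's mix.
  the defender's payoff to guard North: p·1 + (1−p)·1 = 1
  the defender's payoff to guard South: p·0 + (1−p)·4 = -4p + 4
  1 = -4p + 4  ⇒  4p = 3  ⇒  p = 3/4.

p = 3/4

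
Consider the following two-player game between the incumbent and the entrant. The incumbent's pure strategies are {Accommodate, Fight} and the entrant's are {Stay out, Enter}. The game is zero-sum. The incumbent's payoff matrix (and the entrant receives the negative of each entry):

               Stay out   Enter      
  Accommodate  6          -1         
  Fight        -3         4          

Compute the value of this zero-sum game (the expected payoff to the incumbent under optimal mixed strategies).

v = 3/2

The entrant's mix must leave the incumbent indifferent between Accommodate and Fight.
  the incumbent's expected payoff from Accommodate: q·6 + (1−q)·(-1) = 7q - 1
  the incumbent's expected payoff from Fight: q·(-3) + (1−q)·4 = -7q + 4
  7q - 1 = -7q + 4  ⇒  14q = 5  ⇒  q = 5/14.
The value is the incumbent's expected payoff against this mix (using Accommodate): (5/14)·6 + (9/14)·(-1) = 3/2.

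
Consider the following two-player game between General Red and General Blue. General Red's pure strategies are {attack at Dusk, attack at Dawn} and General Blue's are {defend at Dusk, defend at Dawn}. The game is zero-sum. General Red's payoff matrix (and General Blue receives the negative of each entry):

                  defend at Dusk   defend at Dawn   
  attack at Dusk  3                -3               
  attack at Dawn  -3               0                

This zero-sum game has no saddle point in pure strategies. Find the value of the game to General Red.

v = -1

General Red's indifference between attack at Dusk and attack at Dawn determines General Blue's mixing probability q:
  General Red's payoff from attack at Dusk: q·3 + (1−q)·(-3) = 6q - 3
  General Red's payoff from attack at Dawn: q·(-3) + (1−q)·0 = -3q
  6q - 3 = -3q  ⇒  9q = 3  ⇒  q = 1/3.
The value is General Red's expected payoff against this mix (using attack at Dusk): (1/3)·3 + (2/3)·(-3) = -1.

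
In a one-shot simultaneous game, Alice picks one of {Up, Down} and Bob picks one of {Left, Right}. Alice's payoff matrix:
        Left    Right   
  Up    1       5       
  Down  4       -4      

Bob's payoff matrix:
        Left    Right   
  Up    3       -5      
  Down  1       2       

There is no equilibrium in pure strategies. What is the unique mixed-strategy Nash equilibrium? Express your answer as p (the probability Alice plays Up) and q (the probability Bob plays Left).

p = 1/9, q = 3/4

Set Bob's expected payoff from Left equal to that from Right:
  Bob's payoff from Left: p·3 + (1−p)·1 = 2p + 1
  Bob's payoff from Right: p·(-5) + (1−p)·2 = -7p + 2
  2p + 1 = -7p + 2  ⇒  9p = 1  ⇒  p = 1/9.
Set Alice's expected payoff from Up equal to that from Down:
  Alice's payoff from Up: q·1 + (1−q)·5 = -4q + 5
  Alice's payoff from Down: q·4 + (1−q)·(-4) = 8q - 4
  -4q + 5 = 8q - 4  ⇒  -12q = -9  ⇒  q = 3/4.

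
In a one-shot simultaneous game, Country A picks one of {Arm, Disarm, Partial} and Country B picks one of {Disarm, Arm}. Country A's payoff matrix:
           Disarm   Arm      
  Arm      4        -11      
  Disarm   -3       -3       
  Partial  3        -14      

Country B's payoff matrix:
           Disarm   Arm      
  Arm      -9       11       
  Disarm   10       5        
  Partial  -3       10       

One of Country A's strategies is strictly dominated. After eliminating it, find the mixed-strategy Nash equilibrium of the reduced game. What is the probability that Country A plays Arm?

p = 1/5

Country A's strategy Partial is strictly dominated by Arm: 4 > 3 and -11 > -14. Eliminate Partial.
Country A's mix must leave Country B indifferent between Disarm and Arm.
  Country B's payoff to Disarm: p·(-9) + (1−p)·10 = -19p + 10
  Country B's payoff to Arm: p·11 + (1−p)·5 = 6p + 5
  -19p + 10 = 6p + 5  ⇒  -25p = -5  ⇒  p = 1/5.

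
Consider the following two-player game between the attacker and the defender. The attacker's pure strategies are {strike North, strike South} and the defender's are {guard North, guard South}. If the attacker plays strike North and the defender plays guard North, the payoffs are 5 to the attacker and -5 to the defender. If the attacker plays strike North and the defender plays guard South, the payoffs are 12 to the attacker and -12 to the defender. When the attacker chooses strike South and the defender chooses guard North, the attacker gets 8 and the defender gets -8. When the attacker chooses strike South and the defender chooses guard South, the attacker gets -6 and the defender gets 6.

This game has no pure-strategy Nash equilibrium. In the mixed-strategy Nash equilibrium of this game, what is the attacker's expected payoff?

6

Set the attacker's expected payoff from strike North equal to that from strike South:
  the attacker's expected payoff from strike North: q·5 + (1−q)·12 = -7q + 12
  the attacker's expected payoff from strike South: q·8 + (1−q)·(-6) = 14q - 6
  -7q + 12 = 14q - 6  ⇒  -21q = -18  ⇒  q = 6/7.
At equilibrium the attacker is indifferent across rows, so the attacker's payoff equals the payoff from strike North: (6/7)·5 + (1/7)·12 = 6.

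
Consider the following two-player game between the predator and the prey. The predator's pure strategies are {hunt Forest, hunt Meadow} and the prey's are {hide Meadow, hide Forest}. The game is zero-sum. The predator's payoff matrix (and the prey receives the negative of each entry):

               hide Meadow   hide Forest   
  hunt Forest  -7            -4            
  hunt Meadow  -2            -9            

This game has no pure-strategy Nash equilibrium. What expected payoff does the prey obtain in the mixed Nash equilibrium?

In a mixed equilibrium the prey is indifferent between hide Meadow and hide Forest; this condition fixes p.
  the prey's expected payoff from hide Meadow: p·7 + (1−p)·2 = 5p + 2
  the prey's expected payoff from hide Forest: p·4 + (1−p)·9 = -5p + 9
  5p + 2 = -5p + 9  ⇒  10p = 7  ⇒  p = 7/10.
At equilibrium the prey is indifferent across columns, so the prey's payoff equals the payoff from hide Meadow: (7/10)·7 + (3/10)·2 = 11/2.

11/2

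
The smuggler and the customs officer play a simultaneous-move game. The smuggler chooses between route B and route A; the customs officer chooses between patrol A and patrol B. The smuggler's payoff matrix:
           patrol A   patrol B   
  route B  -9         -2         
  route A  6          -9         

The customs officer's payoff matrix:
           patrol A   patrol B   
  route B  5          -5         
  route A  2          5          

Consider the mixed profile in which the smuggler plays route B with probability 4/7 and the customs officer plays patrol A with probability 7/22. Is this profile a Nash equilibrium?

No

Given the smuggler's mix p = 4/7, the customs officer's payoff from patrol A is 26/7 but from patrol B is -5/7. The customs officer strictly prefers patrol A, so the customs officer would not mix.
So the proposed profile is not a Nash equilibrium.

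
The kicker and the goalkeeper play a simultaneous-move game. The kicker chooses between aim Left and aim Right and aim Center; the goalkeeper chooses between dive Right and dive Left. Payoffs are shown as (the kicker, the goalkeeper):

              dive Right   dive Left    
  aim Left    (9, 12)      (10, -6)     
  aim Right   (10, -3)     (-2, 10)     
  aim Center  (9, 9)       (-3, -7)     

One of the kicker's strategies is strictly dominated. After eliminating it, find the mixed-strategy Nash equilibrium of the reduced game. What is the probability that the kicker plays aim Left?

p = 13/31

The kicker's strategy aim Center is strictly dominated by aim Right: 10 > 9 and -2 > -3. Eliminate aim Center.
Set the goalkeeper's expected payoff from dive Right equal to that from dive Left:
  the goalkeeper's payoff from dive Right: p·12 + (1−p)·(-3) = 15p - 3
  the goalkeeper's payoff from dive Left: p·(-6) + (1−p)·10 = -16p + 10
  15p - 3 = -16p + 10  ⇒  31p = 13  ⇒  p = 13/31.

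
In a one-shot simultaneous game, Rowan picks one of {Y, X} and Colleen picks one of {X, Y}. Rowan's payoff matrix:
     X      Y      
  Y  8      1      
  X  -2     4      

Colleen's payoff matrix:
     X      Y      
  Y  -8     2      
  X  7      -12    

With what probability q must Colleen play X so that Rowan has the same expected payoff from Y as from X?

Set Rowan's expected payoff from Y equal to that from X:
  Rowan's payoff from Y: q·8 + (1−q)·1 = 7q + 1
  Rowan's payoff from X: q·(-2) + (1−q)·4 = -6q + 4
  7q + 1 = -6q + 4  ⇒  13q = 3  ⇒  q = 3/13.

q = 3/13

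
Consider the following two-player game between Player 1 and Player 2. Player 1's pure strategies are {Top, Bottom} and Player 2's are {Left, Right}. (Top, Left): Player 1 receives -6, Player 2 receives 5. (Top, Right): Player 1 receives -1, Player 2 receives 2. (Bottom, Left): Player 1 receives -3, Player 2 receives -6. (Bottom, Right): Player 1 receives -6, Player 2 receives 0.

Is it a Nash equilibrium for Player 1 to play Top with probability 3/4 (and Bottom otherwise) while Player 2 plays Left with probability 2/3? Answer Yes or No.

No

Given Player 1's mix p = 3/4, Player 2's payoff from Left is 9/4 but from Right is 3/2. Player 2 strictly prefers Left, so Player 2 would not mix.
So the proposed profile is not a Nash equilibrium.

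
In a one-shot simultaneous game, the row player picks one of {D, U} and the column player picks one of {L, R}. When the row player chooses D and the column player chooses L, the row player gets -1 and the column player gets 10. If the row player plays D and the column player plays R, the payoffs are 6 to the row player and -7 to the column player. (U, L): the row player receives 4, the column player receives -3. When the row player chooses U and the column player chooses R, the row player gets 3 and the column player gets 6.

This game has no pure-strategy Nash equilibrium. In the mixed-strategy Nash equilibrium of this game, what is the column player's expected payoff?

3/2

Set the column player's expected payoff from L equal to that from R:
  the column player's payoff to L: p·10 + (1−p)·(-3) = 13p - 3
  the column player's payoff to R: p·(-7) + (1−p)·6 = -13p + 6
  13p - 3 = -13p + 6  ⇒  26p = 9  ⇒  p = 9/26.
At equilibrium the column player is indifferent across columns, so the column player's payoff equals the payoff from L: (9/26)·10 + (17/26)·(-3) = 3/2.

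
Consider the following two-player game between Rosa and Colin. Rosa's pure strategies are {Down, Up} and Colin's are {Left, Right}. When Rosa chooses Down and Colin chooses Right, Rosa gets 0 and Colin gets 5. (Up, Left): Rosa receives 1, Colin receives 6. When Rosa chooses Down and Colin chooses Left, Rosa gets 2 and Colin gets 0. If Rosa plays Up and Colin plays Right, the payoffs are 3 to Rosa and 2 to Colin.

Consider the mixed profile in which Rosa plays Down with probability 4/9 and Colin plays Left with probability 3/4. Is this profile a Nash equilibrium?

Yes

Check Colin's indifference given Rosa's mix p = 4/9:
  payoff from Left = 10/3; payoff from Right = 10/3 — equal.
Check Rosa's indifference given Colin's mix q = 3/4:
  payoff from Down = 3/2; payoff from Up = 3/2 — equal.
Both players are indifferent, so neither can profitably deviate.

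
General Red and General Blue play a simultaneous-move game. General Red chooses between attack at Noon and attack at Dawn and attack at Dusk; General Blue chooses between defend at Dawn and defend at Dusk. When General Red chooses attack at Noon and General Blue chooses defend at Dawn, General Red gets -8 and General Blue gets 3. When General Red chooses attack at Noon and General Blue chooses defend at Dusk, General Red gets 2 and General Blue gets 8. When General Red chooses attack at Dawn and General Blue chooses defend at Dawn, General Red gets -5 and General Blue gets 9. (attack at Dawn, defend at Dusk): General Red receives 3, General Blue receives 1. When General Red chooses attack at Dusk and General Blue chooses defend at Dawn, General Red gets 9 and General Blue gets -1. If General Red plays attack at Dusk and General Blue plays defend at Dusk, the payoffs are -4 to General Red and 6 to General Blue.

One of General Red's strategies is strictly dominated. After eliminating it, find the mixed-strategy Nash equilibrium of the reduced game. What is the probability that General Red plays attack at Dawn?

p = 7/15

General Red's strategy attack at Noon is strictly dominated by attack at Dawn: -5 > -8 and 3 > 2. Eliminate attack at Noon.
In a mixed equilibrium General Blue is indifferent between defend at Dawn and defend at Dusk; this condition fixes p.
  General Blue's payoff to defend at Dawn: p·9 + (1−p)·(-1) = 10p - 1
  General Blue's payoff to defend at Dusk: p·1 + (1−p)·6 = -5p + 6
  10p - 1 = -5p + 6  ⇒  15p = 7  ⇒  p = 7/15.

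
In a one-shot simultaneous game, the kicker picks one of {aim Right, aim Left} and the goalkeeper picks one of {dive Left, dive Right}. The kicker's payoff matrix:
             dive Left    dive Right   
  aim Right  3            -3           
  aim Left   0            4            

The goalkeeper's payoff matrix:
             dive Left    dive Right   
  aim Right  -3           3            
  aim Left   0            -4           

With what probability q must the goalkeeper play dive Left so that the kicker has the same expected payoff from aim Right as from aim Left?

The goalkeeper's mix must leave the kicker indifferent between aim Right and aim Left.
  the kicker's payoff to aim Right: q·3 + (1−q)·(-3) = 6q - 3
  the kicker's payoff to aim Left: q·0 + (1−q)·4 = -4q + 4
  6q - 3 = -4q + 4  ⇒  10q = 7  ⇒  q = 7/10.

q = 7/10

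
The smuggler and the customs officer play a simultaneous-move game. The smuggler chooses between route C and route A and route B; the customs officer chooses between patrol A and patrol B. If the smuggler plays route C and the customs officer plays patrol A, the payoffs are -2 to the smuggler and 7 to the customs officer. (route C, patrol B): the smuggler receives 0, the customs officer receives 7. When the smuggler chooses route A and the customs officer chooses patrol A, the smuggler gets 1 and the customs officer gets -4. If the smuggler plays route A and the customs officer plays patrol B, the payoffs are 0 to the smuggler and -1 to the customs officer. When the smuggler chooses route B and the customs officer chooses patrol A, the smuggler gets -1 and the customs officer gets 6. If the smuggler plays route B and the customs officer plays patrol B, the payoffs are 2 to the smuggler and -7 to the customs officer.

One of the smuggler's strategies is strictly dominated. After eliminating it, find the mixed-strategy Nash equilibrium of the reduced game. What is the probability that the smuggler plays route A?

The smuggler's strategy route C is strictly dominated by route B: -1 > -2 and 2 > 0. Eliminate route C.
Set the customs officer's expected payoff from patrol A equal to that from patrol B:
  the customs officer's payoff to patrol A: p·(-4) + (1−p)·6 = -10p + 6
  the customs officer's payoff to patrol B: p·(-1) + (1−p)·(-7) = 6p - 7
  -10p + 6 = 6p - 7  ⇒  -16p = -13  ⇒  p = 13/16.

p = 13/16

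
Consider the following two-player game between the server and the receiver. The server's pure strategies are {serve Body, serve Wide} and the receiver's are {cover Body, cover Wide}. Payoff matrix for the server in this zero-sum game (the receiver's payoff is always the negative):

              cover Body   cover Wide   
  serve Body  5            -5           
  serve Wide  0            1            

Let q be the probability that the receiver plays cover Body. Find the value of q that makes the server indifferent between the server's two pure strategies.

q = 6/11

The server's indifference between serve Body and serve Wide determines the receiver's mixing probability q:
  the server's expected payoff from serve Body: q·5 + (1−q)·(-5) = 10q - 5
  the server's expected payoff from serve Wide: q·0 + (1−q)·1 = -q + 1
  10q - 5 = -q + 1  ⇒  11q = 6  ⇒  q = 6/11.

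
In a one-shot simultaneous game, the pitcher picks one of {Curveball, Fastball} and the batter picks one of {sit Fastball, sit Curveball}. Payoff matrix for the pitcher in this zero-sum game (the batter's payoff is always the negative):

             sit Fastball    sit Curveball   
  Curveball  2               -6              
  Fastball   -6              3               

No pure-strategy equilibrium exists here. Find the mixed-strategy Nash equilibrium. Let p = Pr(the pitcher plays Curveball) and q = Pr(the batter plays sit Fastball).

For the batter to be willing to mix, the batter must be indifferent between sit Fastball and sit Curveball, which pins down the pitcher's mix.
  the batter's payoff from sit Fastball: p·(-2) + (1−p)·6 = -8p + 6
  the batter's payoff from sit Curveball: p·6 + (1−p)·(-3) = 9p - 3
  -8p + 6 = 9p - 3  ⇒  -17p = -9  ⇒  p = 9/17.
Set the pitcher's expected payoff from Curveball equal to that from Fastball:
  the pitcher's payoff from Curveball: q·2 + (1−q)·(-6) = 8q - 6
  the pitcher's payoff from Fastball: q·(-6) + (1−q)·3 = -9q + 3
  8q - 6 = -9q + 3  ⇒  17q = 9  ⇒  q = 9/17.

p = 9/17, q = 9/17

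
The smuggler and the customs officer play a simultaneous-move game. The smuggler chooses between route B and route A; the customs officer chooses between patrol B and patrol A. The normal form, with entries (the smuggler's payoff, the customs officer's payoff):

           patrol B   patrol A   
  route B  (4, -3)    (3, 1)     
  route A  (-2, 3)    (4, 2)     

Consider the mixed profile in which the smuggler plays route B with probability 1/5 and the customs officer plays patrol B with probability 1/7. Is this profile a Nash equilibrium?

Check the customs officer's indifference given the smuggler's mix p = 1/5:
  payoff from patrol B = 9/5; payoff from patrol A = 9/5 — equal.
Check the smuggler's indifference given the customs officer's mix q = 1/7:
  payoff from route B = 22/7; payoff from route A = 22/7 — equal.
Both players are indifferent, so neither can profitably deviate.

Yes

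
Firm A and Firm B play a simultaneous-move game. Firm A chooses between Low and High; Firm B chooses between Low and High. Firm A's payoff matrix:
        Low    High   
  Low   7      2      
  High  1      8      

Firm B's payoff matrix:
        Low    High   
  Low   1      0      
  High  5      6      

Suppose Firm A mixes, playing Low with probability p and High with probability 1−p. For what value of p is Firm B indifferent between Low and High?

p = 1/2

For Firm B to be willing to mix, Firm B must be indifferent between Low and High, which pins down Firm A's mix.
  Firm B's payoff from Low: p·1 + (1−p)·5 = -4p + 5
  Firm B's payoff from High: p·0 + (1−p)·6 = -6p + 6
  -4p + 5 = -6p + 6  ⇒  2p = 1  ⇒  p = 1/2.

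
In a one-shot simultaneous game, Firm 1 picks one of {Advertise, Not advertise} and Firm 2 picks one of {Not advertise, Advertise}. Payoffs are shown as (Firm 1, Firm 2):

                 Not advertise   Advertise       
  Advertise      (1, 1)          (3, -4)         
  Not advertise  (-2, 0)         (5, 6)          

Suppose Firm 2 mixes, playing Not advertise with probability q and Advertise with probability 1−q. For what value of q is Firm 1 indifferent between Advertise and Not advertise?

Firm 2's mix must leave Firm 1 indifferent between Advertise and Not advertise.
  Firm 1's payoff from Advertise: q·1 + (1−q)·3 = -2q + 3
  Firm 1's payoff from Not advertise: q·(-2) + (1−q)·5 = -7q + 5
  -2q + 3 = -7q + 5  ⇒  5q = 2  ⇒  q = 2/5.

q = 2/5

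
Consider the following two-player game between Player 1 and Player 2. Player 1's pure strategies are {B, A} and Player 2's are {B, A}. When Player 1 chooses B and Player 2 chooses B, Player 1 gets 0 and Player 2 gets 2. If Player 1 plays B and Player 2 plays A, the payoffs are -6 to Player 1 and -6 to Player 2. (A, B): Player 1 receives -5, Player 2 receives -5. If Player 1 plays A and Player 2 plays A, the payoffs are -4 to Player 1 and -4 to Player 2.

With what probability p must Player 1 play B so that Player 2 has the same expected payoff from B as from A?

In a mixed equilibrium Player 2 is indifferent between B and A; this condition fixes p.
  Player 2's expected payoff from B: p·2 + (1−p)·(-5) = 7p - 5
  Player 2's expected payoff from A: p·(-6) + (1−p)·(-4) = -2p - 4
  7p - 5 = -2p - 4  ⇒  9p = 1  ⇒  p = 1/9.

p = 1/9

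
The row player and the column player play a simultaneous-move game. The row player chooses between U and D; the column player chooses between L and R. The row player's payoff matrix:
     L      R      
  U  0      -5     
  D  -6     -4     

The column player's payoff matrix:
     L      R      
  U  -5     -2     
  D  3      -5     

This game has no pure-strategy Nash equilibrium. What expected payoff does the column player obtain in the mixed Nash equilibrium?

-31/11

The column player's indifference between L and R determines the row player's mixing probability p:
  the column player's payoff to L: p·(-5) + (1−p)·3 = -8p + 3
  the column player's payoff to R: p·(-2) + (1−p)·(-5) = 3p - 5
  -8p + 3 = 3p - 5  ⇒  -11p = -8  ⇒  p = 8/11.
At equilibrium the column player is indifferent across columns, so the column player's payoff equals the payoff from L: (8/11)·(-5) + (3/11)·3 = -31/11.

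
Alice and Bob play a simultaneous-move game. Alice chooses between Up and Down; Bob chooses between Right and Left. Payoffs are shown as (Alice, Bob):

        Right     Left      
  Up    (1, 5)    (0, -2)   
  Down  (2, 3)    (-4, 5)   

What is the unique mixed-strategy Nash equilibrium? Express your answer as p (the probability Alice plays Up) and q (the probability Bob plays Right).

p = 2/9, q = 4/5

Alice's mix must leave Bob indifferent between Right and Left.
  Bob's expected payoff from Right: p·5 + (1−p)·3 = 2p + 3
  Bob's expected payoff from Left: p·(-2) + (1−p)·5 = -7p + 5
  2p + 3 = -7p + 5  ⇒  9p = 2  ⇒  p = 2/9.
For Alice to be willing to mix, Alice must be indifferent between Up and Down, which pins down Bob's mix.
  Alice's payoff from Up: q·1 + (1−q)·0 = q
  Alice's payoff from Down: q·2 + (1−q)·(-4) = 6q - 4
  q = 6q - 4  ⇒  -5q = -4  ⇒  q = 4/5.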